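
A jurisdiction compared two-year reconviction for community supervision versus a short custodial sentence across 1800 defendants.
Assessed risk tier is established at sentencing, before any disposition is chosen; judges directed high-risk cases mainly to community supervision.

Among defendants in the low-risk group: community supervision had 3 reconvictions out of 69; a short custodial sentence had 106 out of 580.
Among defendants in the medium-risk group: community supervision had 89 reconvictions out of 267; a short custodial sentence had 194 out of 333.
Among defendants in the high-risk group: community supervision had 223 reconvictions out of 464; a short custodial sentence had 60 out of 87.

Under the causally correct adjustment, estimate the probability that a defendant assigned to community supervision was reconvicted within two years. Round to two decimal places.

0.27

The stratified and pooled comparisons disagree (community supervision wins within each assessed risk tier; a short custodial sentence wins overall), so the answer turns on the causal role of assessed risk tier.
Here assessed risk tier is a common cause — it drives both which disposition a case falls under and the outcome. The crude comparison mixes populations; the stratum-specific rates are the causally relevant ones.
Standardising community supervision to the population assessed risk tier mix: 0.361·3/69 + 0.333·89/267 + 0.306·223/464 = 0.274.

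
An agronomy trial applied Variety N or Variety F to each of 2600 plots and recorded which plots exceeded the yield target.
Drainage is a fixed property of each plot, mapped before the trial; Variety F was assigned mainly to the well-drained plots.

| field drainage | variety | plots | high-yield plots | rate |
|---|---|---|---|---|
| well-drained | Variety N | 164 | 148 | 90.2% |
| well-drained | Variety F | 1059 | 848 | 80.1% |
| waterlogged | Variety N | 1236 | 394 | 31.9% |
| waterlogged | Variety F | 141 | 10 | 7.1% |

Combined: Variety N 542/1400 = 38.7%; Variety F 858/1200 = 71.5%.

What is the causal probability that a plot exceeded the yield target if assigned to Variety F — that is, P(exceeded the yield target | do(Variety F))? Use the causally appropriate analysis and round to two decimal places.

0.41

Since field drainage is a pre-existing factor (not a product of the variety) and it affects the outcome on its own, it is a confounder. The stratified rates, not the pooled rate, identify the causal effect.
Standardising Variety F to the population field drainage mix: 0.470·848/1059 + 0.530·10/141 = 0.414.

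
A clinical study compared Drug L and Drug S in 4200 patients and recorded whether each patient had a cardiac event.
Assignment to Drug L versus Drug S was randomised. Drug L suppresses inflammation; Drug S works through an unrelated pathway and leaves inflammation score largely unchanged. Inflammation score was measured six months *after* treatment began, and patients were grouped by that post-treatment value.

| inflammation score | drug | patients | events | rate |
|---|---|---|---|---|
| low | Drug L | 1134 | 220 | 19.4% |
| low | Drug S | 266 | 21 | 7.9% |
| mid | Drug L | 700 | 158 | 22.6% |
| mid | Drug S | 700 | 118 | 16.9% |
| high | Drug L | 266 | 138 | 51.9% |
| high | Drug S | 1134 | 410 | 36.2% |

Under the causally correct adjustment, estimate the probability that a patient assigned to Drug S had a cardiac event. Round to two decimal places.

0.26

Within every inflammation score level Drug S has the lower rate, yet pooled Drug L does — Simpson's reversal.
The distribution of inflammation score is itself part of what the drug does — it is an intermediate outcome. Holding it fixed would remove that part of the effect; the total effect is the pooled difference.
So P(outcome | do(Drug S)) is just the pooled rate for Drug S: 549/2100 = 0.261.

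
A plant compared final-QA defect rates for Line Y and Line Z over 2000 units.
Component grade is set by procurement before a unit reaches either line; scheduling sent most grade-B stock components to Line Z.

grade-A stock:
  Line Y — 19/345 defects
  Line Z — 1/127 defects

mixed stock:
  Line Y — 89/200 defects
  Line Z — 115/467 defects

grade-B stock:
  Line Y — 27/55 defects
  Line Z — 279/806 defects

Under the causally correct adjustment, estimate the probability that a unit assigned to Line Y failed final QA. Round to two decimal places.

0.37

Here component grade is a common cause — it drives both which line a case falls under and the outcome. The crude comparison mixes populations; the stratum-specific rates are the causally relevant ones.
Standardising Line Y to the population component grade mix: 0.236·19/345 + 0.334·89/200 + 0.430·27/55 = 0.373.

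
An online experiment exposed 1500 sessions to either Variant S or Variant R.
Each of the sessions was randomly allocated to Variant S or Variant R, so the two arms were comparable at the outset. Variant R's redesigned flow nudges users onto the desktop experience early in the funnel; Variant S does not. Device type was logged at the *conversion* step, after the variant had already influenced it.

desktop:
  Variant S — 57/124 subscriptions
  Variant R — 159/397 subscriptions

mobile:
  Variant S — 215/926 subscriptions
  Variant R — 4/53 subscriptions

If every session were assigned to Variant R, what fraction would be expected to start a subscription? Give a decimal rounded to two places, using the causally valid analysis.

0.36

Device type is downstream of the variant. One should not condition on a consequence of treatment, so the overall rates are the right comparison.
So P(outcome | do(Variant R)) is just the pooled rate for Variant R: 163/450 = 0.362.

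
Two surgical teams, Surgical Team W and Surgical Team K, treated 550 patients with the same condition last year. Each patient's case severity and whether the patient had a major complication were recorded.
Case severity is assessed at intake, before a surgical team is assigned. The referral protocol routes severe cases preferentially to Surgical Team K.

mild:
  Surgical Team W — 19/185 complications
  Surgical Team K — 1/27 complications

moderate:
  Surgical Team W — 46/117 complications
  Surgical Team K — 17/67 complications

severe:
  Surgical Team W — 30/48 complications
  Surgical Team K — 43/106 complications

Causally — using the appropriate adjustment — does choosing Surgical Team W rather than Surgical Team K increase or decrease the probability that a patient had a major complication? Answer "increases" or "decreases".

The case severity-specific comparison favours Surgical Team K throughout, but the pooled figures favour Surgical Team W. The question is whether to condition on case severity.
Case severity is set before the surgical team has any effect — it is not caused by the surgical team — and it independently drives the outcome. That makes it a confounder, so the causal comparison is within case severity levels.
Within each level — mild: 10.3% vs 3.7%; moderate: 39.3% vs 25.4%; severe: 62.5% vs 40.6% — Surgical Team K is lower every time.

increases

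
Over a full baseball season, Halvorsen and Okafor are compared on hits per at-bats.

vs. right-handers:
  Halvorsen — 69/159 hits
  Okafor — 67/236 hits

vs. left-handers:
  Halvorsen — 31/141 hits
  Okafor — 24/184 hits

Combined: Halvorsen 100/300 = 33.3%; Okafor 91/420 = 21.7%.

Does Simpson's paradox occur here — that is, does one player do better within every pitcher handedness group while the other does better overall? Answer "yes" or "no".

Within each pitcher handedness level (vs. right-handers 43.4% vs 28.4%; vs. left-handers 22.0% vs 13.0%), Halvorsen has the higher rate every time. Pooled: 33.3% vs 21.7% — Halvorsen has the higher rate overall. They agree.

no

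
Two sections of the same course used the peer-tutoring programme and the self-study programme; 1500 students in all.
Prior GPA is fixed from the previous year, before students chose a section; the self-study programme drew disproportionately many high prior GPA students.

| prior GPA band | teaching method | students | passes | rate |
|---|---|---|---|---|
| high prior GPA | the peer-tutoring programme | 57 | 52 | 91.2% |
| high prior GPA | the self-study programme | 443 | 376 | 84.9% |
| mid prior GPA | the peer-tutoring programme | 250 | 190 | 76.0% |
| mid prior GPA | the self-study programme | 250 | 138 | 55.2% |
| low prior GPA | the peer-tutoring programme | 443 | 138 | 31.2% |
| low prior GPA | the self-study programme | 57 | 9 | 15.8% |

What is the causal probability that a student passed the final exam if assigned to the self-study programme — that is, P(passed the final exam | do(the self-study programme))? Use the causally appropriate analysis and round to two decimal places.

0.52

Prior GPA band is set before the teaching method has any effect — it is not caused by the teaching method — and it independently drives the outcome. That makes it a confounder, so the causal comparison is within prior GPA band levels.
Standardising the self-study programme to the population prior GPA band mix: 0.333·376/443 + 0.333·138/250 + 0.333·9/57 = 0.520.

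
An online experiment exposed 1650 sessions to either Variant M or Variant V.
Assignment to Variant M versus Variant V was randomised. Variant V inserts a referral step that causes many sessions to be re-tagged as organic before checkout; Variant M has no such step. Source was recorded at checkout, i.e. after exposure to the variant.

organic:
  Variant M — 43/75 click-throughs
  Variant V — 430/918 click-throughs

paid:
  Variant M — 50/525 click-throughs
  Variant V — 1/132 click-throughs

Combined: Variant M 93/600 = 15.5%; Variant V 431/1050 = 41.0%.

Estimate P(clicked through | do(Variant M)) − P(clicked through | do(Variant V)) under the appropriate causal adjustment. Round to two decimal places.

-0.26

Variant M is higher inside every traffic source stratum but Variant V is higher in aggregate. Whether to stratify depends on how traffic source relates to the variant.
Traffic source is recorded after the variant and is itself shifted by it — it sits on the causal path from variant to outcome. Conditioning on a mediator would strip out part of the effect we want; the pooled comparison gives the total causal effect.
The causal difference is the pooled difference: 0.155 − 0.410 = -0.255.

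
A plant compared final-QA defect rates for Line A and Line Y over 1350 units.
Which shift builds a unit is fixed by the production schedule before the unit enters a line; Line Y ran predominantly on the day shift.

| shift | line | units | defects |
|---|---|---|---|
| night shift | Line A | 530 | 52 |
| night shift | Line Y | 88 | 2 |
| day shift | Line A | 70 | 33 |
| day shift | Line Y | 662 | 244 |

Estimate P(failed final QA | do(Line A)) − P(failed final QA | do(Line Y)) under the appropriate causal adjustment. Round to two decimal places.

Here shift is a common cause — it drives both which line a case falls under and the outcome. The crude comparison mixes populations; the stratum-specific rates are the causally relevant ones.
Adjusting over the population distribution of shift: 0.458·(0.098−0.023) + 0.542·(0.471−0.369) = +0.090.

+0.09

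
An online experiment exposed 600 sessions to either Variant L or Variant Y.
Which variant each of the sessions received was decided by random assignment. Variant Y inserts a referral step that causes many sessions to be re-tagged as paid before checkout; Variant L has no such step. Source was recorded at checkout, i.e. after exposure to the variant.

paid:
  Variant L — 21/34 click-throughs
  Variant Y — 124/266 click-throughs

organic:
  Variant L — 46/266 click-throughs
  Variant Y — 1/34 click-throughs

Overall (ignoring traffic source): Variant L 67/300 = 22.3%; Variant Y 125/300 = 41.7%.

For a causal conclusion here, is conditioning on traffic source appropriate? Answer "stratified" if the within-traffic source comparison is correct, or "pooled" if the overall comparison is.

The distribution of traffic source is itself part of what the variant does — it is an intermediate outcome. Holding it fixed would remove that part of the effect; the total effect is the pooled difference.
Pooled: Variant L 22.3% vs Variant Y 41.7%; Variant Y is higher overall.

pooled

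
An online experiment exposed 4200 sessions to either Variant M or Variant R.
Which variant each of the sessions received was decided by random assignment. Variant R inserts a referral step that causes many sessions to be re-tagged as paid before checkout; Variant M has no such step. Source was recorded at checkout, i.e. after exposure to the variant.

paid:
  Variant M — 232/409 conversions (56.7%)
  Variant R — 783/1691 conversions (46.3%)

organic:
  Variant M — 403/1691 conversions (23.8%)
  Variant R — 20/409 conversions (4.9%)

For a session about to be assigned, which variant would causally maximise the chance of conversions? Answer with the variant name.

Because the variant influences traffic source, traffic source is a post-treatment mediator, not a confounder. Stratifying on it would bias the estimate; the causal effect is the crude pooled difference.
Pooled: Variant M 30.2% vs Variant R 38.2%; Variant R is higher overall.

Variant R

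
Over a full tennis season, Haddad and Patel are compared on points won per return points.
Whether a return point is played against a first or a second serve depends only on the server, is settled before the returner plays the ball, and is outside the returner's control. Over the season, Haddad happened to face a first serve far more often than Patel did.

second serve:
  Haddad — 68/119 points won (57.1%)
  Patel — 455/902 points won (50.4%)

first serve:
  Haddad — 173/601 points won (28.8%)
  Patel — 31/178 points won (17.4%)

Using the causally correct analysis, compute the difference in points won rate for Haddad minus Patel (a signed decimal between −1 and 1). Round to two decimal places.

Within every serve type level Haddad has the higher rate, yet pooled Patel does — Simpson's reversal.
Since serve type is a pre-existing factor (not a product of the player) and it affects the outcome on its own, it is a confounder. The stratified rates, not the pooled rate, identify the causal effect.
Adjusting over the population distribution of serve type: 0.567·(0.571−0.504) + 0.433·(0.288−0.174) = +0.087.

+0.09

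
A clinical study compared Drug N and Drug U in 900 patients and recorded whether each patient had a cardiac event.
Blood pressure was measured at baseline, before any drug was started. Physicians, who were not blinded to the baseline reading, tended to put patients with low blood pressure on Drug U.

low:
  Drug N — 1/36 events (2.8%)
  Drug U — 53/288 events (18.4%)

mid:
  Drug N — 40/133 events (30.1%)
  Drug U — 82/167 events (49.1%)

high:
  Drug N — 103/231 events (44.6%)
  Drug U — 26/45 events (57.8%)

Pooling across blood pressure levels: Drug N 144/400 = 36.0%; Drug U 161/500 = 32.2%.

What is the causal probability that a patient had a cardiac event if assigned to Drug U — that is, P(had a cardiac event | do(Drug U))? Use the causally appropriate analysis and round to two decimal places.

Blood pressure satisfies the back-door criterion: it is not a descendant of the drug, and it blocks the spurious path from drug to outcome. Adjusting for it (i.e., using the within-blood pressure rates) gives the causal effect.
Standardising Drug U to the population blood pressure mix: 0.360·53/288 + 0.333·82/167 + 0.307·26/45 = 0.407.

0.41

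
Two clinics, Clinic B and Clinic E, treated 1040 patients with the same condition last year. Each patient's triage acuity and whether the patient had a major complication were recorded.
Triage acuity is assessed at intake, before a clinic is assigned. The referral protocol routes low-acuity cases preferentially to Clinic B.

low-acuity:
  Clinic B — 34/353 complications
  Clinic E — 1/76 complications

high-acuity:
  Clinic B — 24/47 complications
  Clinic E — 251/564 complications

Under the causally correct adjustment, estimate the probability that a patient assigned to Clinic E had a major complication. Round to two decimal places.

Here triage acuity is a common cause — it drives both which clinic a case falls under and the outcome. The crude comparison mixes populations; the stratum-specific rates are the causally relevant ones.
Standardising Clinic E to the population triage acuity mix: 0.412·1/76 + 0.588·251/564 = 0.267.

0.27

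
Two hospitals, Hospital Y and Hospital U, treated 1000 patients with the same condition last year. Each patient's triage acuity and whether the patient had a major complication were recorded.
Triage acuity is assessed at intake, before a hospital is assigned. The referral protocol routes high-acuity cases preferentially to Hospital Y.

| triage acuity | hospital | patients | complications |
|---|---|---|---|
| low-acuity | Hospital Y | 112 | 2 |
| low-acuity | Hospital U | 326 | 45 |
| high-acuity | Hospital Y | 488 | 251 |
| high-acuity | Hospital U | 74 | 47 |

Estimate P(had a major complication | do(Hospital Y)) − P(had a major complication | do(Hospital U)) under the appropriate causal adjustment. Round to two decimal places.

-0.12

Here triage acuity is a common cause — it drives both which hospital a case falls under and the outcome. The crude comparison mixes populations; the stratum-specific rates are the causally relevant ones.
Adjusting over the population distribution of triage acuity: 0.438·(0.018−0.138) + 0.562·(0.514−0.635) = -0.121.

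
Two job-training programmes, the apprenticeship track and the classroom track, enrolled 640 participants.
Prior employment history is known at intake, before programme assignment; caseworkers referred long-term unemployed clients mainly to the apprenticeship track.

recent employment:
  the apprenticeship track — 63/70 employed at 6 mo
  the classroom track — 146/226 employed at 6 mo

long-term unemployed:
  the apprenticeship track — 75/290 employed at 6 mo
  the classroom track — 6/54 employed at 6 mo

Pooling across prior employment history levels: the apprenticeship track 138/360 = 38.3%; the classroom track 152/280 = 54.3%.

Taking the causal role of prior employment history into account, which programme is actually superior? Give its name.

The stratified and pooled comparisons disagree (the apprenticeship track wins within each prior employment history; the classroom track wins overall), so the answer turns on the causal role of prior employment history.
Since prior employment history is a pre-existing factor (not a product of the programme) and it affects the outcome on its own, it is a confounder. The stratified rates, not the pooled rate, identify the causal effect.
Within each level — recent employment: 90.0% vs 64.6%; long-term unemployed: 25.9% vs 11.1% — the apprenticeship track is higher every time.

the apprenticeship track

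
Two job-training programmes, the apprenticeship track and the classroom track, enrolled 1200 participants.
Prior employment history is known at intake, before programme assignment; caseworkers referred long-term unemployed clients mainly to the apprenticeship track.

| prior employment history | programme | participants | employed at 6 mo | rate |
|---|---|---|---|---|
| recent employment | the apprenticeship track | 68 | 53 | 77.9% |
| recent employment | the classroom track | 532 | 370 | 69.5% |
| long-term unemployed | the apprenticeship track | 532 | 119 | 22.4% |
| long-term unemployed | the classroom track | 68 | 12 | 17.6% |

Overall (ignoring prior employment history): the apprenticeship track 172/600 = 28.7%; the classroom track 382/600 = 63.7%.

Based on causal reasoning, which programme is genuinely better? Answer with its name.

the apprenticeship track is higher inside every prior employment history stratum but the classroom track is higher in aggregate. Whether to stratify depends on how prior employment history relates to the programme.
Since prior employment history is a pre-existing factor (not a product of the programme) and it affects the outcome on its own, it is a confounder. The stratified rates, not the pooled rate, identify the causal effect.
Within each level — recent employment: 77.9% vs 69.5%; long-term unemployed: 22.4% vs 17.6% — the apprenticeship track is higher every time.

the apprenticeship track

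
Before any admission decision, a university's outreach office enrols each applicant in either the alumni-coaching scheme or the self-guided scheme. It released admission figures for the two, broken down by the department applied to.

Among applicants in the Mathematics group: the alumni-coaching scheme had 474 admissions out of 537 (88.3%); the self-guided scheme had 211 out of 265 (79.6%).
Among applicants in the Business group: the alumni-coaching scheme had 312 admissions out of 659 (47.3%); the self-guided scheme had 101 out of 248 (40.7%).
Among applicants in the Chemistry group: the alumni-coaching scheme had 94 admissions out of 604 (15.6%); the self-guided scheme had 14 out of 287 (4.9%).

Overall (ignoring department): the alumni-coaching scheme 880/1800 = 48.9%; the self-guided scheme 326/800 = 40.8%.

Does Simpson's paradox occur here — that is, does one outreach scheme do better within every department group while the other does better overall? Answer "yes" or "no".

Within each department level (Mathematics 88.3% vs 79.6%; Business 47.3% vs 40.7%; Chemistry 15.6% vs 4.9%), the alumni-coaching scheme has the higher rate every time. Pooled: 48.9% vs 40.8% — the alumni-coaching scheme has the higher rate overall. They agree.

no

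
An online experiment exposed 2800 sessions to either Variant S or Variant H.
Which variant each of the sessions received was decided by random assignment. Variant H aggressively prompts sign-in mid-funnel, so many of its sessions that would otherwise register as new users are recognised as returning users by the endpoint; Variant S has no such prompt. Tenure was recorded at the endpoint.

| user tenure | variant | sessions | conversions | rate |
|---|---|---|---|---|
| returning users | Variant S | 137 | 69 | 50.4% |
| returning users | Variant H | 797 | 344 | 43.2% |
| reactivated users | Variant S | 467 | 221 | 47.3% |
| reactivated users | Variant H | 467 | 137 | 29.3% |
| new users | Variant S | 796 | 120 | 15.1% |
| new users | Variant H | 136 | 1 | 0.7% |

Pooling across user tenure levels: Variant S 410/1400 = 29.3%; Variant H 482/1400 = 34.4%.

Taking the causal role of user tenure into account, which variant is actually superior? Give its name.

Stratifying would compare variants among sessions the variants themselves sorted into user tenure groups — a form of selection on an intermediate. The unconditioned pooled rates give the total causal effect.
Pooled: Variant S 29.3% vs Variant H 34.4%; Variant H is higher overall.

Variant H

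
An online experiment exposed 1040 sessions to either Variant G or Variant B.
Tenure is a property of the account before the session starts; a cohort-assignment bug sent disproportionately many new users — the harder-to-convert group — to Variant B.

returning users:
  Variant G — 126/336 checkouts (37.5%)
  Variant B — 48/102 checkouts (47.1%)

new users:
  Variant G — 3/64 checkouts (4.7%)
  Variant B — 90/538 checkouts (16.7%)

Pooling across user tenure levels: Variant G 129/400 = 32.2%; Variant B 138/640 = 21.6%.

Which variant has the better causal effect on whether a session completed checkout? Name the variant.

Variant B

The stratified and pooled comparisons disagree (Variant B wins within each user tenure; Variant G wins overall), so the answer turns on the causal role of user tenure.
User tenure satisfies the back-door criterion: it is not a descendant of the variant, and it blocks the spurious path from variant to outcome. Adjusting for it (i.e., using the within-user tenure rates) gives the causal effect.
Within each level — returning users: 37.5% vs 47.1%; new users: 4.7% vs 16.7% — Variant B is higher every time.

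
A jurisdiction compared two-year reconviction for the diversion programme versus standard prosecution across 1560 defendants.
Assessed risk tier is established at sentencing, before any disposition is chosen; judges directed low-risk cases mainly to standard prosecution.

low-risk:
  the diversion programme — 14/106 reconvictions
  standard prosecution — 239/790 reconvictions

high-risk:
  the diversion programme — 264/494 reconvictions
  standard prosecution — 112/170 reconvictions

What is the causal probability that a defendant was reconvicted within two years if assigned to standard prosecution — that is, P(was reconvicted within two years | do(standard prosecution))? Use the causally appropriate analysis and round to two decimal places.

0.45

Assessed risk tier satisfies the back-door criterion: it is not a descendant of the disposition, and it blocks the spurious path from disposition to outcome. Adjusting for it (i.e., using the within-assessed risk tier rates) gives the causal effect.
Standardising standard prosecution to the population assessed risk tier mix: 0.574·239/790 + 0.426·112/170 = 0.454.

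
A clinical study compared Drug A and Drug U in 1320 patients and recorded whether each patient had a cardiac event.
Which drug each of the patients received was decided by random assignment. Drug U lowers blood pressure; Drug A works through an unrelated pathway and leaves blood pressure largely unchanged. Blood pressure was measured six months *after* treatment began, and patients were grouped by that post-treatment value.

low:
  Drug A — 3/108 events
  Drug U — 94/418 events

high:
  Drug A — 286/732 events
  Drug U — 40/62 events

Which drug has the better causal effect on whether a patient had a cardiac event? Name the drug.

Blood pressure lies on the pathway drug → blood pressure → outcome, so adjusting for it blocks the indirect effect. For the total causal effect of drug, use the unadjusted pooled rates.
Pooled: Drug A 34.4% vs Drug U 27.9%; Drug U is lower overall.

Drug U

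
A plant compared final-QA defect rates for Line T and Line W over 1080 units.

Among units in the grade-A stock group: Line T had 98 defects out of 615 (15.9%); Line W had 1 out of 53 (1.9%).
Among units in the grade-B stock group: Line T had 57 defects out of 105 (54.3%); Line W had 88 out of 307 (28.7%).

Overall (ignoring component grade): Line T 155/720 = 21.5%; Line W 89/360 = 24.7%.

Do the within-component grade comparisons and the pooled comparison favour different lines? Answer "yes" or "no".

Within each component grade level (grade-A stock 15.9% vs 1.9%; grade-B stock 54.3% vs 28.7%), Line W has the lower rate every time. Pooled: 21.5% vs 24.7% — Line T has the lower rate overall. The two comparisons disagree.

yes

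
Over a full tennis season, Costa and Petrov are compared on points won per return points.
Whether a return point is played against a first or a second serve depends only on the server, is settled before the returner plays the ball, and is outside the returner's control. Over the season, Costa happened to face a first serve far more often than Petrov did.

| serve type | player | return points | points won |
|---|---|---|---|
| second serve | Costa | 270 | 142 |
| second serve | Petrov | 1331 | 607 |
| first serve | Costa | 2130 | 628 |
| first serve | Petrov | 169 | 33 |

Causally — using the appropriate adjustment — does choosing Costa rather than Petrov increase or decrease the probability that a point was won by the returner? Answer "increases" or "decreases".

increases

The imbalance in serve type arose from how return points were allocated, not from anything the player did; and serve type independently affects the outcome. The pooled gap is confounded — condition on serve type.
Within each level — second serve: 52.6% vs 45.6%; first serve: 29.5% vs 19.5% — Costa is higher every time.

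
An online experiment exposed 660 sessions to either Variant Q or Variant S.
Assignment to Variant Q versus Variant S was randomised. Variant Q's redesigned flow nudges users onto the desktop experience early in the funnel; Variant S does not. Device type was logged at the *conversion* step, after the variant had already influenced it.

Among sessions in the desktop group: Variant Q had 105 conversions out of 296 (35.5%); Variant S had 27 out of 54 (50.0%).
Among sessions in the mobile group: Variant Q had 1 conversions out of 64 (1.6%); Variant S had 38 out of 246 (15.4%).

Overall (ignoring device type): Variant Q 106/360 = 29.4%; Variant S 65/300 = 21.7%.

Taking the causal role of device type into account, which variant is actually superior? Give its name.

Variant Q

The stratified and pooled comparisons disagree (Variant S wins within each device type; Variant Q wins overall), so the answer turns on the causal role of device type.
Stratifying would compare variants among sessions the variants themselves sorted into device type groups — a form of selection on an intermediate. The unconditioned pooled rates give the total causal effect.
Pooled: Variant Q 29.4% vs Variant S 21.7%; Variant Q is higher overall.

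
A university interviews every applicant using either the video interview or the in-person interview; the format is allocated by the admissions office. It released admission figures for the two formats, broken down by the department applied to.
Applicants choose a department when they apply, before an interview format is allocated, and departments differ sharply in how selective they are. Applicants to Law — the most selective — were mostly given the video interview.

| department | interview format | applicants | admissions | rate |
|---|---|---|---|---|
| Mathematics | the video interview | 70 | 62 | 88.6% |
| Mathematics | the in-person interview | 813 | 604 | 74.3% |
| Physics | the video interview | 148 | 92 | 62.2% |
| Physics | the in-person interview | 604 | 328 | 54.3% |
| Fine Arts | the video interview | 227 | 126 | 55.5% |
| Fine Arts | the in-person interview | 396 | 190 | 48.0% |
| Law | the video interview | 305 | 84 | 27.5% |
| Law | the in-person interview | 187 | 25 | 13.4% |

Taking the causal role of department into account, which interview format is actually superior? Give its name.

The stratified and pooled comparisons disagree (the video interview wins within each department; the in-person interview wins overall), so the answer turns on the causal role of department.
Here department is a common cause — it drives both which interview format a case falls under and the outcome. The crude comparison mixes populations; the stratum-specific rates are the causally relevant ones.
Within each level — Mathematics: 88.6% vs 74.3%; Physics: 62.2% vs 54.3%; Fine Arts: 55.5% vs 48.0%; Law: 27.5% vs 13.4% — the video interview is higher every time.

the video interview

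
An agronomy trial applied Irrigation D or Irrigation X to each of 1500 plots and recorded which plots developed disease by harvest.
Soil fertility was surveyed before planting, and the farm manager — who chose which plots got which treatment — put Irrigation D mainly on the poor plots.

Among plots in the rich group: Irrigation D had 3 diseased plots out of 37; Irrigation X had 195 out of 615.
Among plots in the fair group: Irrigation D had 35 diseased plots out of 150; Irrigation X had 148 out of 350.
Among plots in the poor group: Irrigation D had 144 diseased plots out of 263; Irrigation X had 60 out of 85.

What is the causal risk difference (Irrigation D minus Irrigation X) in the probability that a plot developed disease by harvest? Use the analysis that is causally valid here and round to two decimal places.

The soil fertility-specific comparison favours Irrigation D throughout, but the pooled figures favour Irrigation X. The question is whether to condition on soil fertility.
The imbalance in soil fertility arose from how plots were allocated, not from anything the irrigation did; and soil fertility independently affects the outcome. The pooled gap is confounded — condition on soil fertility.
Adjusting over the population distribution of soil fertility: 0.435·(0.081−0.317) + 0.333·(0.233−0.423) + 0.232·(0.548−0.706) = -0.202.

-0.20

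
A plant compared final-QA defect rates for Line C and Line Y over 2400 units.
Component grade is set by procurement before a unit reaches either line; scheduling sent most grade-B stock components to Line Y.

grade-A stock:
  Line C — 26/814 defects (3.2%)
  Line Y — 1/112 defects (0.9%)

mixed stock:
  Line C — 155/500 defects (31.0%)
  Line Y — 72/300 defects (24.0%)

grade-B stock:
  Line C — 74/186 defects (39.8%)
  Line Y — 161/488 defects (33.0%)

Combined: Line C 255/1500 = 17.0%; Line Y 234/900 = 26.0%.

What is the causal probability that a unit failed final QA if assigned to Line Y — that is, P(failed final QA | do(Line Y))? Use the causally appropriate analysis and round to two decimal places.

0.18

The imbalance in component grade arose from how units were allocated, not from anything the line did; and component grade independently affects the outcome. The pooled gap is confounded — condition on component grade.
Standardising Line Y to the population component grade mix: 0.386·1/112 + 0.333·72/300 + 0.281·161/488 = 0.176.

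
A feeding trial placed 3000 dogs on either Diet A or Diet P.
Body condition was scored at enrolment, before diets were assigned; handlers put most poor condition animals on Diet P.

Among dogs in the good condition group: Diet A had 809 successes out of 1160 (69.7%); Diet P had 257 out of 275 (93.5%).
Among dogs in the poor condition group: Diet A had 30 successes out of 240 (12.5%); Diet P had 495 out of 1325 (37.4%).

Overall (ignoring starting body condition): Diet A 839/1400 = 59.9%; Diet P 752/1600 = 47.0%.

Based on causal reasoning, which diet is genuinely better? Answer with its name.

The stratified and pooled comparisons disagree (Diet P wins within each starting body condition; Diet A wins overall), so the answer turns on the causal role of starting body condition.
Starting body condition satisfies the back-door criterion: it is not a descendant of the diet, and it blocks the spurious path from diet to outcome. Adjusting for it (i.e., using the within-starting body condition rates) gives the causal effect.
Within each level — good condition: 69.7% vs 93.5%; poor condition: 12.5% vs 37.4% — Diet P is higher every time.

Diet P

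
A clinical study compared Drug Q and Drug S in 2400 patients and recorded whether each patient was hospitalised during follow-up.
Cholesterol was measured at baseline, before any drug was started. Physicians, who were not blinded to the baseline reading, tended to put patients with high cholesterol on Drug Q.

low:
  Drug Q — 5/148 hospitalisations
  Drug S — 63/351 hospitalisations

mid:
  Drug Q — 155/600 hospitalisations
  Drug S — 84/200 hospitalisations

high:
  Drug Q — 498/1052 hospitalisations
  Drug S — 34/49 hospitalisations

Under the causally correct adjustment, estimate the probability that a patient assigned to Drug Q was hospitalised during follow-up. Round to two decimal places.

0.31

Cholesterol differs across drugs for reasons unrelated to any effect of the drug itself, and it separately predicts the outcome — a classic confounder. We must compare within cholesterol levels.
Standardising Drug Q to the population cholesterol mix: 0.208·5/148 + 0.333·155/600 + 0.459·498/1052 = 0.310.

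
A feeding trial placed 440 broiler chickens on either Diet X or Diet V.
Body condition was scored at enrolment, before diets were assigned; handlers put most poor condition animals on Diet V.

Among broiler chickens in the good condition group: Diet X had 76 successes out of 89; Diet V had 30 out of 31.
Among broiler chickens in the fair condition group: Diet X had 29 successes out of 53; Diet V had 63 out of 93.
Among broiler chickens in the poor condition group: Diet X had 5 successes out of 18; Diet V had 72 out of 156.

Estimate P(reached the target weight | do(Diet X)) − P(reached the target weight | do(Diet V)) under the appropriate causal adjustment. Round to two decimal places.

The stratified and pooled comparisons disagree (Diet V wins within each starting body condition; Diet X wins overall), so the answer turns on the causal role of starting body condition.
Starting body condition differs across diets for reasons unrelated to any effect of the diet itself, and it separately predicts the outcome — a classic confounder. We must compare within starting body condition levels.
Adjusting over the population distribution of starting body condition: 0.273·(0.854−0.968) + 0.332·(0.547−0.677) + 0.395·(0.278−0.462) = -0.147.

-0.15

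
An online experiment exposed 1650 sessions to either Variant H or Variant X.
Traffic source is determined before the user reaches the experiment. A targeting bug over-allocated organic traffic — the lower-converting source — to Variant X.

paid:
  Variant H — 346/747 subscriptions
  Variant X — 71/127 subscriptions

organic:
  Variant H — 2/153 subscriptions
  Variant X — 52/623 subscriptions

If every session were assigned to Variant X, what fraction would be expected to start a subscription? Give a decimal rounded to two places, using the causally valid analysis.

Variant X is higher inside every traffic source stratum but Variant H is higher in aggregate. Whether to stratify depends on how traffic source relates to the variant.
The imbalance in traffic source arose from how sessions were allocated, not from anything the variant did; and traffic source independently affects the outcome. The pooled gap is confounded — condition on traffic source.
Standardising Variant X to the population traffic source mix: 0.530·71/127 + 0.470·52/623 = 0.335.

0.34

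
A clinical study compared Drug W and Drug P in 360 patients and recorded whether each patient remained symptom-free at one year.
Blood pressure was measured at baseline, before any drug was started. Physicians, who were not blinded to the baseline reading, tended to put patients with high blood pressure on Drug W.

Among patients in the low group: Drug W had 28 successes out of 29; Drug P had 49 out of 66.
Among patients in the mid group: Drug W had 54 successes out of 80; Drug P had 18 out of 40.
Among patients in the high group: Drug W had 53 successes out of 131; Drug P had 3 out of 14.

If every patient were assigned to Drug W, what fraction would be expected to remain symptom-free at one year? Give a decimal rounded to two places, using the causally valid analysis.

0.64

Nothing the drug does changes blood pressure; the imbalance is an allocation artefact. With blood pressure also predicting the outcome, the pooled figure is confounded, and the within-stratum comparison is the causal one.
Standardising Drug W to the population blood pressure mix: 0.264·28/29 + 0.333·54/80 + 0.403·53/131 = 0.643.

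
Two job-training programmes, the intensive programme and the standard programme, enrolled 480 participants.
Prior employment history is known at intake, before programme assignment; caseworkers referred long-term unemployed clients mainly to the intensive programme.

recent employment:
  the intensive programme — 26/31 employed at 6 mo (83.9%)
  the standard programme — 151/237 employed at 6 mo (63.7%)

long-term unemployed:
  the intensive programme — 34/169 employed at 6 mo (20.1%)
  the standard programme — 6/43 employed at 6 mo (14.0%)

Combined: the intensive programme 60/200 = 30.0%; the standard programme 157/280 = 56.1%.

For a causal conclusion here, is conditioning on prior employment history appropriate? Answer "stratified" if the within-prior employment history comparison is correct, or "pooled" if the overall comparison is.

Prior employment history is set before the programme has any effect — it is not caused by the programme — and it independently drives the outcome. That makes it a confounder, so the causal comparison is within prior employment history levels.
Within each level — recent employment: 83.9% vs 63.7%; long-term unemployed: 20.1% vs 14.0% — the intensive programme is higher every time.

stratified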